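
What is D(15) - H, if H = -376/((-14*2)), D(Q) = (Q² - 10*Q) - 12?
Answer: 347/7 ≈ 49.571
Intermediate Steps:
D(Q) = -12 + Q² - 10*Q
H = 94/7 (H = -376/(-28) = -376*(-1/28) = 94/7 ≈ 13.429)
D(15) - H = (-12 + 15² - 10*15) - 1*94/7 = (-12 + 225 - 150) - 94/7 = 63 - 94/7 = 347/7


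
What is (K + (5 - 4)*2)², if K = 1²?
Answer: 9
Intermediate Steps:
K = 1
(K + (5 - 4)*2)² = (1 + (5 - 4)*2)² = (1 + 1*2)² = (1 + 2)² = 3² = 9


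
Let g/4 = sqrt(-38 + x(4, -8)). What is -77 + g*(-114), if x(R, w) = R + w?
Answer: -77 - 456*I*sqrt(42) ≈ -77.0 - 2955.2*I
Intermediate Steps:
g = 4*I*sqrt(42) (g = 4*sqrt(-38 + (4 - 8)) = 4*sqrt(-38 - 4) = 4*sqrt(-42) = 4*(I*sqrt(42)) = 4*I*sqrt(42) ≈ 25.923*I)
-77 + g*(-114) = -77 + (4*I*sqrt(42))*(-114) = -77 - 456*I*sqrt(42)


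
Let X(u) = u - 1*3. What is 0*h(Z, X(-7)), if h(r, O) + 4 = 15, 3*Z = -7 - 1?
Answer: 0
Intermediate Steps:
Z = -8/3 (Z = (-7 - 1)/3 = (⅓)*(-8) = -8/3 ≈ -2.6667)
X(u) = -3 + u (X(u) = u - 3 = -3 + u)
h(r, O) = 11 (h(r, O) = -4 + 15 = 11)
0*h(Z, X(-7)) = 0*11 = 0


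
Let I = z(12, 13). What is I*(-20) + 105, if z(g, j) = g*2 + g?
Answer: -615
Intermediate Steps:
z(g, j) = 3*g (z(g, j) = 2*g + g = 3*g)
I = 36 (I = 3*12 = 36)
I*(-20) + 105 = 36*(-20) + 105 = -720 + 105 = -615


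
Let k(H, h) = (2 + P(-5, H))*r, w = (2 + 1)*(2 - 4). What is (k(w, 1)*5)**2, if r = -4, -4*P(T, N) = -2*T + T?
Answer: 225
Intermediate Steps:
w = -6 (w = 3*(-2) = -6)
P(T, N) = T/4 (P(T, N) = -(-2*T + T)/4 = -(-1)*T/4 = T/4)
k(H, h) = -3 (k(H, h) = (2 + (1/4)*(-5))*(-4) = (2 - 5/4)*(-4) = (3/4)*(-4) = -3)
(k(w, 1)*5)**2 = (-3*5)**2 = (-15)**2 = 225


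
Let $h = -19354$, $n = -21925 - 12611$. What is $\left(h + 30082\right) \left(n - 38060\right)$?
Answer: $-778809888$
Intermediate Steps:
$n = -34536$
$\left(h + 30082\right) \left(n - 38060\right) = \left(-19354 + 30082\right) \left(-34536 - 38060\right) = 10728 \left(-72596\right) = -778809888$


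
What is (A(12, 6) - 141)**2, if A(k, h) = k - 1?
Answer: 16900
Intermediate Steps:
A(k, h) = -1 + k
(A(12, 6) - 141)**2 = ((-1 + 12) - 141)**2 = (11 - 141)**2 = (-130)**2 = 16900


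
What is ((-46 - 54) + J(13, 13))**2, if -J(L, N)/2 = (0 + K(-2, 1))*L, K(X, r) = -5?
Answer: 900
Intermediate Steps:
J(L, N) = 10*L (J(L, N) = -2*(0 - 5)*L = -(-10)*L = 10*L)
((-46 - 54) + J(13, 13))**2 = ((-46 - 54) + 10*13)**2 = (-100 + 130)**2 = 30**2 = 900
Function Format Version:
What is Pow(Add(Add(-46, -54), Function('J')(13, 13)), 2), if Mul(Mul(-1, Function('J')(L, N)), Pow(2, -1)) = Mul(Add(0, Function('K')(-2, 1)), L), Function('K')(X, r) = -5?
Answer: 900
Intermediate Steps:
Function('J')(L, N) = Mul(10, L) (Function('J')(L, N) = Mul(-2, Mul(Add(0, -5), L)) = Mul(-2, Mul(-5, L)) = Mul(10, L))
Pow(Add(Add(-46, -54), Function('J')(13, 13)), 2) = Pow(Add(Add(-46, -54), Mul(10, 13)), 2) = Pow(Add(-100, 130), 2) = Pow(30, 2) = 900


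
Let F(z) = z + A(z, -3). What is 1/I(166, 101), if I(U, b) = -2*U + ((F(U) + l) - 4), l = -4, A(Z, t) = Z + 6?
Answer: -½ ≈ -0.50000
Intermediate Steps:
A(Z, t) = 6 + Z
F(z) = 6 + 2*z (F(z) = z + (6 + z) = 6 + 2*z)
I(U, b) = -2 (I(U, b) = -2*U + (((6 + 2*U) - 4) - 4) = -2*U + ((2 + 2*U) - 4) = -2*U + (-2 + 2*U) = -2)
1/I(166, 101) = 1/(-2) = -½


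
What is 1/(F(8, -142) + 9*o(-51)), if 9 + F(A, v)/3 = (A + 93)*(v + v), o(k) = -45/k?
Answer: -17/1463208 ≈ -1.1618e-5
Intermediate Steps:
F(A, v) = -27 + 6*v*(93 + A) (F(A, v) = -27 + 3*((A + 93)*(v + v)) = -27 + 3*((93 + A)*(2*v)) = -27 + 3*(2*v*(93 + A)) = -27 + 6*v*(93 + A))
1/(F(8, -142) + 9*o(-51)) = 1/((-27 + 558*(-142) + 6*8*(-142)) + 9*(-45/(-51))) = 1/((-27 - 79236 - 6816) + 9*(-45*(-1/51))) = 1/(-86079 + 9*(15/17)) = 1/(-86079 + 135/17) = 1/(-1463208/17) = -17/1463208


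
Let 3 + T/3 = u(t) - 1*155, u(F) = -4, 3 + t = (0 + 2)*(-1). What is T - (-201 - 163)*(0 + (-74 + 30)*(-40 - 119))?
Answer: 2546058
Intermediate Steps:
t = -5 (t = -3 + (0 + 2)*(-1) = -3 + 2*(-1) = -3 - 2 = -5)
T = -486 (T = -9 + 3*(-4 - 1*155) = -9 + 3*(-4 - 155) = -9 + 3*(-159) = -9 - 477 = -486)
T - (-201 - 163)*(0 + (-74 + 30)*(-40 - 119)) = -486 - (-201 - 163)*(0 + (-74 + 30)*(-40 - 119)) = -486 - (-364)*(0 - 44*(-159)) = -486 - (-364)*(0 + 6996) = -486 - (-364)*6996 = -486 - 1*(-2546544) = -486 + 2546544 = 2546058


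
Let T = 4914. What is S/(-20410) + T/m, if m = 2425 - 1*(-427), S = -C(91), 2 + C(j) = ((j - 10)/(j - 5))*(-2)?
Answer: 539024692/312875095 ≈ 1.7228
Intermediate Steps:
C(j) = -2 - 2*(-10 + j)/(-5 + j) (C(j) = -2 + ((j - 10)/(j - 5))*(-2) = -2 + ((-10 + j)/(-5 + j))*(-2) = -2 - 2*(-10 + j)/(-5 + j))
S = 167/43 (S = -2*(15 - 2*91)/(-5 + 91) = -2*(15 - 182)/86 = -2*(-167)/86 = -1*(-167/43) = 167/43 ≈ 3.8837)
m = 2852 (m = 2425 + 427 = 2852)
S/(-20410) + T/m = (167/43)/(-20410) + 4914/2852 = (167/43)*(-1/20410) + 4914*(1/2852) = -167/877630 + 2457/1426 = 539024692/312875095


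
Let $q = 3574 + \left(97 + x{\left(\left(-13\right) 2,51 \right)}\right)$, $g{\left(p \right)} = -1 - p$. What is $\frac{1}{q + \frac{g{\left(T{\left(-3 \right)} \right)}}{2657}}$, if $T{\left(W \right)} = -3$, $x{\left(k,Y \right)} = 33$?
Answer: $\frac{2657}{9841530} \approx 0.00026998$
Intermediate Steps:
$q = 3704$ ($q = 3574 + \left(97 + 33\right) = 3574 + 130 = 3704$)
$\frac{1}{q + \frac{g{\left(T{\left(-3 \right)} \right)}}{2657}} = \frac{1}{3704 + \frac{-1 - -3}{2657}} = \frac{1}{3704 + \left(-1 + 3\right) \frac{1}{2657}} = \frac{1}{3704 + 2 \cdot \frac{1}{2657}} = \frac{1}{3704 + \frac{2}{2657}} = \frac{1}{\frac{9841530}{2657}} = \frac{2657}{9841530}$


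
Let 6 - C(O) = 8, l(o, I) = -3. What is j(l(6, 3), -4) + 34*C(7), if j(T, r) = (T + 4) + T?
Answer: -70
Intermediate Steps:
j(T, r) = 4 + 2*T (j(T, r) = (4 + T) + T = 4 + 2*T)
C(O) = -2 (C(O) = 6 - 1*8 = 6 - 8 = -2)
j(l(6, 3), -4) + 34*C(7) = (4 + 2*(-3)) + 34*(-2) = (4 - 6) - 68 = -2 - 68 = -70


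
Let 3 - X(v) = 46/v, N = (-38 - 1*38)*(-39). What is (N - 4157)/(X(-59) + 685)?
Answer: -70387/40638 ≈ -1.7320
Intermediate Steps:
N = 2964 (N = (-38 - 38)*(-39) = -76*(-39) = 2964)
X(v) = 3 - 46/v
(N - 4157)/(X(-59) + 685) = (2964 - 4157)/((3 - 46/(-59)) + 685) = -1193/((3 - 46*(-1/59)) + 685) = -1193/((3 + 46/59) + 685) = -1193/(223/59 + 685) = -1193/40638/59 = -1193*59/40638 = -70387/40638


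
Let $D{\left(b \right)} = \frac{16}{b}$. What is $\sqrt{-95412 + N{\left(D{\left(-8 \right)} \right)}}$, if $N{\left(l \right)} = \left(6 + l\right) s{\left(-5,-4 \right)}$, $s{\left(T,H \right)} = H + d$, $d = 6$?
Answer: $2 i \sqrt{23851} \approx 308.88 i$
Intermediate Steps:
$s{\left(T,H \right)} = 6 + H$ ($s{\left(T,H \right)} = H + 6 = 6 + H$)
$N{\left(l \right)} = 12 + 2 l$ ($N{\left(l \right)} = \left(6 + l\right) \left(6 - 4\right) = \left(6 + l\right) 2 = 12 + 2 l$)
$\sqrt{-95412 + N{\left(D{\left(-8 \right)} \right)}} = \sqrt{-95412 + \left(12 + 2 \frac{16}{-8}\right)} = \sqrt{-95412 + \left(12 + 2 \cdot 16 \left(- \frac{1}{8}\right)\right)} = \sqrt{-95412 + \left(12 + 2 \left(-2\right)\right)} = \sqrt{-95412 + \left(12 - 4\right)} = \sqrt{-95412 + 8} = \sqrt{-95404} = 2 i \sqrt{23851}$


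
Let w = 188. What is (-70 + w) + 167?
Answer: 285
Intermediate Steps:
(-70 + w) + 167 = (-70 + 188) + 167 = 118 + 167 = 285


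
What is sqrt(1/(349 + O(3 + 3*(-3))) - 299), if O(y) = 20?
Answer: I*sqrt(4523530)/123 ≈ 17.292*I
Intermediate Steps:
sqrt(1/(349 + O(3 + 3*(-3))) - 299) = sqrt(1/(349 + 20) - 299) = sqrt(1/369 - 299) = sqrt(-110330/369) = I*sqrt(4523530)/123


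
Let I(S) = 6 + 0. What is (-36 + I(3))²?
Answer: 900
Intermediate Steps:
I(S) = 6
(-36 + I(3))² = (-36 + 6)² = (-30)² = 900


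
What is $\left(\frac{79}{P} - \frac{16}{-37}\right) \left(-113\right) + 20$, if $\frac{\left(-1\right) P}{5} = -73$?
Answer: $- \frac{720119}{13505} \approx -53.322$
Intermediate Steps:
$P = 365$ ($P = \left(-5\right) \left(-73\right) = 365$)
$\left(\frac{79}{P} - \frac{16}{-37}\right) \left(-113\right) + 20 = \left(\frac{79}{365} - \frac{16}{-37}\right) \left(-113\right) + 20 = \left(79 \cdot \frac{1}{365} - - \frac{16}{37}\right) \left(-113\right) + 20 = \left(\frac{79}{365} + \frac{16}{37}\right) \left(-113\right) + 20 = \frac{8763}{13505} \left(-113\right) + 20 = - \frac{990219}{13505} + 20 = - \frac{720119}{13505}$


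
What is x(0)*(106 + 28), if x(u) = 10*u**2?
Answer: 0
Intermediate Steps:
x(0)*(106 + 28) = (10*0**2)*(106 + 28) = (10*0)*134 = 0*134 = 0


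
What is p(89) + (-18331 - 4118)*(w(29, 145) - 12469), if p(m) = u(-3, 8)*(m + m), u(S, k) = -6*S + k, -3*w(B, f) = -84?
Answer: 279292637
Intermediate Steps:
w(B, f) = 28 (w(B, f) = -⅓*(-84) = 28)
u(S, k) = k - 6*S
p(m) = 52*m (p(m) = (8 - 6*(-3))*(m + m) = (8 + 18)*(2*m) = 26*(2*m) = 52*m)
p(89) + (-18331 - 4118)*(w(29, 145) - 12469) = 52*89 + (-18331 - 4118)*(28 - 12469) = 4628 - 22449*(-12441) = 4628 + 279288009 = 279292637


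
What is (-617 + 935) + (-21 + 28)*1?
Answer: 325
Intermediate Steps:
(-617 + 935) + (-21 + 28)*1 = 318 + 7*1 = 318 + 7 = 325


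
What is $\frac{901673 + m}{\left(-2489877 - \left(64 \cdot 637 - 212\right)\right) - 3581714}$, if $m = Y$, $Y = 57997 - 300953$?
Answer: $- \frac{658717}{6112147} \approx -0.10777$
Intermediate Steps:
$Y = -242956$ ($Y = 57997 - 300953 = -242956$)
$m = -242956$
$\frac{901673 + m}{\left(-2489877 - \left(64 \cdot 637 - 212\right)\right) - 3581714} = \frac{901673 - 242956}{\left(-2489877 - \left(64 \cdot 637 - 212\right)\right) - 3581714} = \frac{658717}{\left(-2489877 - \left(40768 - 212\right)\right) - 3581714} = \frac{658717}{\left(-2489877 - 40556\right) - 3581714} = \frac{658717}{-2530433 - 3581714} = \frac{658717}{-6112147} = 658717 \left(- \frac{1}{6112147}\right) = - \frac{658717}{6112147}$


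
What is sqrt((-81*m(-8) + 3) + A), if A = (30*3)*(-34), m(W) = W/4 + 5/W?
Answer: I*sqrt(45510)/4 ≈ 53.333*I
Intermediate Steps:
m(W) = 5/W + W/4 (m(W) = W*(1/4) + 5/W = W/4 + 5/W = 5/W + W/4)
A = -3060 (A = 90*(-34) = -3060)
sqrt((-81*m(-8) + 3) + A) = sqrt((-81*(5/(-8) + (1/4)*(-8)) + 3) - 3060) = sqrt((-81*(5*(-1/8) - 2) + 3) - 3060) = sqrt((-81*(-5/8 - 2) + 3) - 3060) = sqrt((-81*(-21/8) + 3) - 3060) = sqrt((1701/8 + 3) - 3060) = sqrt(1725/8 - 3060) = sqrt(-22755/8) = I*sqrt(45510)/4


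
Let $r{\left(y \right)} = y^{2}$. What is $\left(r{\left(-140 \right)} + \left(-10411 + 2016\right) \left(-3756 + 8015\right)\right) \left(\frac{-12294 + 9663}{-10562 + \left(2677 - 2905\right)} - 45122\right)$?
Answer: $\frac{3479586489141809}{2158} \approx 1.6124 \cdot 10^{12}$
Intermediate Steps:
$\left(r{\left(-140 \right)} + \left(-10411 + 2016\right) \left(-3756 + 8015\right)\right) \left(\frac{-12294 + 9663}{-10562 + \left(2677 - 2905\right)} - 45122\right) = \left(\left(-140\right)^{2} + \left(-10411 + 2016\right) \left(-3756 + 8015\right)\right) \left(\frac{-12294 + 9663}{-10562 + \left(2677 - 2905\right)} - 45122\right) = \left(19600 - 35754305\right) \left(- \frac{2631}{-10562 - 228} - 45122\right) = \left(19600 - 35754305\right) \left(- \frac{2631}{-10790} - 45122\right) = - 35734705 \left(\left(-2631\right) \left(- \frac{1}{10790}\right) - 45122\right) = - 35734705 \left(\frac{2631}{10790} - 45122\right) = \left(-35734705\right) \left(- \frac{486863749}{10790}\right) = \frac{3479586489141809}{2158}$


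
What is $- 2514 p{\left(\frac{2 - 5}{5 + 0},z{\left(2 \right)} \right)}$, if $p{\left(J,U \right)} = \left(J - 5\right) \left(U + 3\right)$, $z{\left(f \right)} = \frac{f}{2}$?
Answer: $\frac{281568}{5} \approx 56314.0$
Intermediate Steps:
$z{\left(f \right)} = \frac{f}{2}$ ($z{\left(f \right)} = f \frac{1}{2} = \frac{f}{2}$)
$p{\left(J,U \right)} = \left(-5 + J\right) \left(3 + U\right)$
$- 2514 p{\left(\frac{2 - 5}{5 + 0},z{\left(2 \right)} \right)} = - 2514 \left(-15 - 5 \cdot \frac{1}{2} \cdot 2 + 3 \frac{2 - 5}{5 + 0} + \frac{2 - 5}{5 + 0} \cdot \frac{1}{2} \cdot 2\right) = - 2514 \left(-15 - 5 + 3 \left(- \frac{3}{5}\right) + - \frac{3}{5} \cdot 1\right) = - 2514 \left(-15 - 5 + 3 \left(\left(-3\right) \frac{1}{5}\right) + \left(-3\right) \frac{1}{5} \cdot 1\right) = - 2514 \left(-15 - 5 + 3 \left(- \frac{3}{5}\right) - \frac{3}{5}\right) = - 2514 \left(-15 - 5 - \frac{9}{5} - \frac{3}{5}\right) = \left(-2514\right) \left(- \frac{112}{5}\right) = \frac{281568}{5}$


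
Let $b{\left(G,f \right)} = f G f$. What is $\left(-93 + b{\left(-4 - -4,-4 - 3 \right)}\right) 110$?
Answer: $-10230$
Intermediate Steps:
$b{\left(G,f \right)} = G f^{2}$ ($b{\left(G,f \right)} = G f f = G f^{2}$)
$\left(-93 + b{\left(-4 - -4,-4 - 3 \right)}\right) 110 = \left(-93 + \left(-4 - -4\right) \left(-4 - 3\right)^{2}\right) 110 = \left(-93 + \left(-4 + 4\right) \left(-4 - 3\right)^{2}\right) 110 = \left(-93 + 0 \left(-7\right)^{2}\right) 110 = \left(-93 + 0 \cdot 49\right) 110 = \left(-93 + 0\right) 110 = \left(-93\right) 110 = -10230$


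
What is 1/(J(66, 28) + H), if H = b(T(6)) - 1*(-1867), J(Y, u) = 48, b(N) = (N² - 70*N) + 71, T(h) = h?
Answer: 1/1602 ≈ 0.00062422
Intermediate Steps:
b(N) = 71 + N² - 70*N
H = 1554 (H = (71 + 6² - 70*6) - 1*(-1867) = (71 + 36 - 420) + 1867 = -313 + 1867 = 1554)
1/(J(66, 28) + H) = 1/(48 + 1554) = 1/1602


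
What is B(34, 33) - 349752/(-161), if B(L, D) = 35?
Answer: 355387/161 ≈ 2207.4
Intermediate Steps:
B(34, 33) - 349752/(-161) = 35 - 349752/(-161) = 35 - 349752*(-1)/161 = 35 - 456*(-767/161) = 35 + 349752/161 = 355387/161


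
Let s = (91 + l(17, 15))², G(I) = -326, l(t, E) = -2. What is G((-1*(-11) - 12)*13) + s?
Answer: 7595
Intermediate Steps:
s = 7921 (s = (91 - 2)² = 89² = 7921)
G((-1*(-11) - 12)*13) + s = -326 + 7921 = 7595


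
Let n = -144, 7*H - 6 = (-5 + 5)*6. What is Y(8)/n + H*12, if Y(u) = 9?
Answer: 1145/112 ≈ 10.223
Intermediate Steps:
H = 6/7 (H = 6/7 + ((-5 + 5)*6)/7 = 6/7 + (0*6)/7 = 6/7 + (⅐)*0 = 6/7 + 0 = 6/7 ≈ 0.85714)
Y(8)/n + H*12 = 9/(-144) + (6/7)*12 = 9*(-1/144) + 72/7 = -1/16 + 72/7 = 1145/112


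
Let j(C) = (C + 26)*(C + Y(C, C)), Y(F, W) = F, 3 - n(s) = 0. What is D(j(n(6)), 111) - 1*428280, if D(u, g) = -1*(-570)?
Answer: -427710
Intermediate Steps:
n(s) = 3 (n(s) = 3 - 1*0 = 3 + 0 = 3)
j(C) = 2*C*(26 + C) (j(C) = (C + 26)*(C + C) = (26 + C)*(2*C) = 2*C*(26 + C))
D(u, g) = 570
D(j(n(6)), 111) - 1*428280 = 570 - 1*428280 = 570 - 428280 = -427710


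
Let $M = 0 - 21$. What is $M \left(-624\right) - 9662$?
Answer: $3442$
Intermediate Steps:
$M = -21$ ($M = 0 - 21 = -21$)
$M \left(-624\right) - 9662 = \left(-21\right) \left(-624\right) - 9662 = 13104 - 9662 = 3442$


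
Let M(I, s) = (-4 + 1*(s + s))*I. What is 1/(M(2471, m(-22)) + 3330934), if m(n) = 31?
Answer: 1/3474252 ≈ 2.8783e-7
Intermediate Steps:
M(I, s) = I*(-4 + 2*s) (M(I, s) = (-4 + 1*(2*s))*I = (-4 + 2*s)*I = I*(-4 + 2*s))
1/(M(2471, m(-22)) + 3330934) = 1/(2*2471*(-2 + 31) + 3330934) = 1/(2*2471*29 + 3330934) = 1/(143318 + 3330934) = 1/3474252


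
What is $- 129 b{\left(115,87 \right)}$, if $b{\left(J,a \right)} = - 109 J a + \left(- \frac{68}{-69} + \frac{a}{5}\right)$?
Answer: $\frac{16177962326}{115} \approx 1.4068 \cdot 10^{8}$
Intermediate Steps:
$b{\left(J,a \right)} = \frac{68}{69} + \frac{a}{5} - 109 J a$ ($b{\left(J,a \right)} = - 109 J a + \left(\left(-68\right) \left(- \frac{1}{69}\right) + a \frac{1}{5}\right) = - 109 J a + \left(\frac{68}{69} + \frac{a}{5}\right) = \frac{68}{69} + \frac{a}{5} - 109 J a$)
$- 129 b{\left(115,87 \right)} = - 129 \left(\frac{68}{69} + \frac{1}{5} \cdot 87 - 12535 \cdot 87\right) = - 129 \left(\frac{68}{69} + \frac{87}{5} - 1090545\right) = \left(-129\right) \left(- \frac{376231682}{345}\right) = \frac{16177962326}{115}$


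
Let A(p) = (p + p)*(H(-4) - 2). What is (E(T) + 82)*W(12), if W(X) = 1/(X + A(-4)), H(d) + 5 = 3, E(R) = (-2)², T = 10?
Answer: 43/22 ≈ 1.9545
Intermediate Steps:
E(R) = 4
H(d) = -2 (H(d) = -5 + 3 = -2)
A(p) = -8*p (A(p) = (p + p)*(-2 - 2) = (2*p)*(-4) = -8*p)
W(X) = 1/(32 + X) (W(X) = 1/(X - 8*(-4)) = 1/(X + 32) = 1/(32 + X))
(E(T) + 82)*W(12) = (4 + 82)/(32 + 12) = 86/44 = 86*(1/44) = 43/22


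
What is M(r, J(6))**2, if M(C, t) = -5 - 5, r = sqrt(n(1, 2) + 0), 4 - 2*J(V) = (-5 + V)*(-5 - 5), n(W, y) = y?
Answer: 100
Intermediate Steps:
J(V) = -23 + 5*V (J(V) = 2 - (-5 + V)*(-5 - 5)/2 = 2 - (-5 + V)*(-10)/2 = 2 - (50 - 10*V)/2 = 2 + (-25 + 5*V) = -23 + 5*V)
r = sqrt(2) (r = sqrt(2 + 0) = sqrt(2) ≈ 1.4142)
M(C, t) = -10
M(r, J(6))**2 = (-10)**2 = 100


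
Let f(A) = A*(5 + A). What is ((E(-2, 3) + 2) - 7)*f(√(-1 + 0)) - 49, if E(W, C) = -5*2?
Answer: -34 - 75*I ≈ -34.0 - 75.0*I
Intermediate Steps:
E(W, C) = -10
((E(-2, 3) + 2) - 7)*f(√(-1 + 0)) - 49 = ((-10 + 2) - 7)*(√(-1 + 0)*(5 + √(-1 + 0))) - 49 = (-8 - 7)*(√(-1)*(5 + √(-1))) - 49 = -15*I*(5 + I) - 49 = -49 - 15*I*(5 + I)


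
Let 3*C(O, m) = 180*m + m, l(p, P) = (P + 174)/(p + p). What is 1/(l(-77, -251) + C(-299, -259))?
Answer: -6/93755 ≈ -6.3997e-5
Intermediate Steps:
l(p, P) = (174 + P)/(2*p) (l(p, P) = (174 + P)/((2*p)) = (174 + P)*(1/(2*p)) = (174 + P)/(2*p))
C(O, m) = 181*m/3 (C(O, m) = (180*m + m)/3 = (181*m)/3 = 181*m/3)
1/(l(-77, -251) + C(-299, -259)) = 1/((½)*(174 - 251)/(-77) + (181/3)*(-259)) = 1/((½)*(-1/77)*(-77) - 46879/3) = 1/(½ - 46879/3) = 1/(-93755/6) = -6/93755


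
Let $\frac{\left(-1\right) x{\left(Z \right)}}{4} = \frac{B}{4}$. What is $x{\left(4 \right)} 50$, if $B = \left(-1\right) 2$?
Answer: $100$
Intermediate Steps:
$B = -2$
$x{\left(Z \right)} = 2$ ($x{\left(Z \right)} = - 4 \left(- \frac{2}{4}\right) = - 4 \left(\left(-2\right) \frac{1}{4}\right) = \left(-4\right) \left(- \frac{1}{2}\right) = 2$)
$x{\left(4 \right)} 50 = 2 \cdot 50 = 100$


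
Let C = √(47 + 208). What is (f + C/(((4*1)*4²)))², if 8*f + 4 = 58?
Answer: (432 + √255)²/4096 ≈ 48.993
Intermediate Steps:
C = √255 ≈ 15.969
f = 27/4 (f = -½ + (⅛)*58 = -½ + 29/4 = 27/4 ≈ 6.7500)
(f + C/(((4*1)*4²)))² = (27/4 + √255/(((4*1)*4²)))² = (27/4 + √255/((4*16)))² = (27/4 + √255/64)²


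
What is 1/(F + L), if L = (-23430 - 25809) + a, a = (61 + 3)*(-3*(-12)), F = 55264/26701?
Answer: -26701/1253156171 ≈ -2.1307e-5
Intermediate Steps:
F = 55264/26701 (F = 55264*(1/26701) = 55264/26701 ≈ 2.0697)
a = 2304 (a = 64*36 = 2304)
L = -46935 (L = (-23430 - 25809) + 2304 = -49239 + 2304 = -46935)
1/(F + L) = 1/(55264/26701 - 46935) = 1/(-1253156171/26701) = -26701/1253156171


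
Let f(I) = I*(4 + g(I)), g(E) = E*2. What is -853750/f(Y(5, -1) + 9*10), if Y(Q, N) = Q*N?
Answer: -85375/1479 ≈ -57.725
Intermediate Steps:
Y(Q, N) = N*Q
g(E) = 2*E
f(I) = I*(4 + 2*I)
-853750/f(Y(5, -1) + 9*10) = -853750*1/(2*(2 + (-1*5 + 9*10))*(-1*5 + 9*10)) = -853750*1/(2*(-5 + 90)*(2 + (-5 + 90))) = -853750*1/(170*(2 + 85)) = -853750/(2*85*87) = -853750/14790 = -853750*1/14790 = -85375/1479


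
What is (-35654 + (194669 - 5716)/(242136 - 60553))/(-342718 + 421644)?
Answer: -6473971329/14331619858 ≈ -0.45173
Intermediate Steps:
(-35654 + (194669 - 5716)/(242136 - 60553))/(-342718 + 421644) = (-35654 + 188953/181583)/78926 = (-35654 + 188953*(1/181583))*(1/78926) = (-35654 + 188953/181583)*(1/78926) = -6473971329/181583*1/78926 = -6473971329/14331619858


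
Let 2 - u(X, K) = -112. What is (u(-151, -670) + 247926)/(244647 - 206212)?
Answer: 49608/7687 ≈ 6.4535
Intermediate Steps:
u(X, K) = 114 (u(X, K) = 2 - 1*(-112) = 2 + 112 = 114)
(u(-151, -670) + 247926)/(244647 - 206212) = (114 + 247926)/(244647 - 206212) = 248040/38435 = 248040*(1/38435) = 49608/7687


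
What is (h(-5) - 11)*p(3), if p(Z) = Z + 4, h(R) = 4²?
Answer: 35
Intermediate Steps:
h(R) = 16
p(Z) = 4 + Z
(h(-5) - 11)*p(3) = (16 - 11)*(4 + 3) = 5*7 = 35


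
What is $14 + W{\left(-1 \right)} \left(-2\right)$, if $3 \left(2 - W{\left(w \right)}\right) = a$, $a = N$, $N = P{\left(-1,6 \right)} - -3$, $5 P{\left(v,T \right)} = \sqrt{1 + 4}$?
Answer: $12 + \frac{2 \sqrt{5}}{15} \approx 12.298$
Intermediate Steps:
$P{\left(v,T \right)} = \frac{\sqrt{5}}{5}$ ($P{\left(v,T \right)} = \frac{\sqrt{1 + 4}}{5} = \frac{\sqrt{5}}{5}$)
$N = 3 + \frac{\sqrt{5}}{5}$ ($N = \frac{\sqrt{5}}{5} - -3 = \frac{\sqrt{5}}{5} + 3 = 3 + \frac{\sqrt{5}}{5} \approx 3.4472$)
$a = 3 + \frac{\sqrt{5}}{5} \approx 3.4472$
$W{\left(w \right)} = 1 - \frac{\sqrt{5}}{15}$ ($W{\left(w \right)} = 2 - \frac{3 + \frac{\sqrt{5}}{5}}{3} = 2 - \left(1 + \frac{\sqrt{5}}{15}\right) = 1 - \frac{\sqrt{5}}{15}$)
$14 + W{\left(-1 \right)} \left(-2\right) = 14 + \left(1 - \frac{\sqrt{5}}{15}\right) \left(-2\right) = 14 - \left(2 - \frac{2 \sqrt{5}}{15}\right) = 12 + \frac{2 \sqrt{5}}{15}$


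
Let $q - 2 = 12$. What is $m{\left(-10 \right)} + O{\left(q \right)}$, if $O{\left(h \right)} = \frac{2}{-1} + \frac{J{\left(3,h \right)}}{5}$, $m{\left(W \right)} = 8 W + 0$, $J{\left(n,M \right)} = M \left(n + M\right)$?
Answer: $- \frac{172}{5} \approx -34.4$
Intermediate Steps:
$q = 14$ ($q = 2 + 12 = 14$)
$J{\left(n,M \right)} = M \left(M + n\right)$
$m{\left(W \right)} = 8 W$
$O{\left(h \right)} = -2 + \frac{h \left(3 + h\right)}{5}$ ($O{\left(h \right)} = \frac{2}{-1} + \frac{h \left(h + 3\right)}{5} = 2 \left(-1\right) + h \left(3 + h\right) \frac{1}{5} = -2 + \frac{h \left(3 + h\right)}{5}$)
$m{\left(-10 \right)} + O{\left(q \right)} = 8 \left(-10\right) - \left(2 - \frac{14 \left(3 + 14\right)}{5}\right) = -80 - \left(2 - \frac{238}{5}\right) = -80 + \left(-2 + \frac{238}{5}\right) = -80 + \frac{228}{5} = - \frac{172}{5}$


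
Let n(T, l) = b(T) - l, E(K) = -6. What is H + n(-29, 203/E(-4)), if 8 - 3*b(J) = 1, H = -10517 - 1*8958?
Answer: -116633/6 ≈ -19439.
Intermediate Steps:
H = -19475 (H = -10517 - 8958 = -19475)
b(J) = 7/3 (b(J) = 8/3 - ⅓*1 = 8/3 - ⅓ = 7/3)
n(T, l) = 7/3 - l
H + n(-29, 203/E(-4)) = -19475 + (7/3 - 203/(-6)) = -19475 + (7/3 - 203*(-1)/6) = -19475 + (7/3 - 1*(-203/6)) = -19475 + (7/3 + 203/6) = -19475 + 217/6 = -116633/6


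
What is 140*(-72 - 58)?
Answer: -18200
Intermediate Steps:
140*(-72 - 58) = 140*(-130) = -18200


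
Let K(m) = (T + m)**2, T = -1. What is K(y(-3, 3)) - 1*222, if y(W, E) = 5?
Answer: -206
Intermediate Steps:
K(m) = (-1 + m)**2
K(y(-3, 3)) - 1*222 = (-1 + 5)**2 - 1*222 = 4**2 - 222 = 16 - 222 = -206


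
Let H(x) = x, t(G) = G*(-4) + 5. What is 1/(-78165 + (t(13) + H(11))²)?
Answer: -1/76869 ≈ -1.3009e-5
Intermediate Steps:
t(G) = 5 - 4*G (t(G) = -4*G + 5 = 5 - 4*G)
1/(-78165 + (t(13) + H(11))²) = 1/(-78165 + ((5 - 4*13) + 11)²) = 1/(-78165 + ((5 - 52) + 11)²) = 1/(-78165 + (-47 + 11)²) = 1/(-78165 + (-36)²) = 1/(-78165 + 1296) = 1/(-76869) = -1/76869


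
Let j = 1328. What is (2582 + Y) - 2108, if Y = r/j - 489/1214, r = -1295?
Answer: 380978743/806096 ≈ 472.62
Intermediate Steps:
Y = -1110761/806096 (Y = -1295/1328 - 489/1214 = -1110761/806096 ≈ -1.3780)
(2582 + Y) - 2108 = (2582 - 1110761/806096) - 2108 = 2080229111/806096 - 2108 = 380978743/806096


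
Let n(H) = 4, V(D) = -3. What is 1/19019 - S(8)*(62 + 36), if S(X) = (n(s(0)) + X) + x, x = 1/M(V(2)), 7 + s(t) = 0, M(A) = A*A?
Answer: -203160949/171171 ≈ -1186.9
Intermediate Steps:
M(A) = A²
s(t) = -7 (s(t) = -7 + 0 = -7)
x = ⅑ (x = 1/((-3)²) = 1/9 = ⅑ ≈ 0.11111)
S(X) = 37/9 + X (S(X) = (4 + X) + ⅑ = 37/9 + X)
1/19019 - S(8)*(62 + 36) = 1/19019 - (37/9 + 8)*(62 + 36) = 1/19019 - 109*98/9 = 1/19019 - 1*10682/9 = 1/19019 - 10682/9 = -203160949/171171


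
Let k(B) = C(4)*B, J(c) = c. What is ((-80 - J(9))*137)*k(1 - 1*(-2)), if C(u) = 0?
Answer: 0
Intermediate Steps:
k(B) = 0 (k(B) = 0*B = 0)
((-80 - J(9))*137)*k(1 - 1*(-2)) = ((-80 - 1*9)*137)*0 = ((-80 - 9)*137)*0 = -89*137*0 = -12193*0 = 0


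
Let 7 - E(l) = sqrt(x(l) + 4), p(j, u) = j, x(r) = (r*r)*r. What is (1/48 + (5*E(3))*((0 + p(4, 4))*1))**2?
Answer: 73741441/2304 - 33605*sqrt(31)/6 ≈ 821.71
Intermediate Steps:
x(r) = r**3 (x(r) = r**2*r = r**3)
E(l) = 7 - sqrt(4 + l**3) (E(l) = 7 - sqrt(l**3 + 4) = 7 - sqrt(4 + l**3))
(1/48 + (5*E(3))*((0 + p(4, 4))*1))**2 = (1/48 + (5*(7 - sqrt(4 + 3**3)))*((0 + 4)*1))**2 = (1/48 + (5*(7 - sqrt(4 + 27)))*(4*1))**2 = (1/48 + (5*(7 - sqrt(31)))*4)**2 = (1/48 + (35 - 5*sqrt(31))*4)**2 = (1/48 + (140 - 20*sqrt(31)))**2 = (6721/48 - 20*sqrt(31))**2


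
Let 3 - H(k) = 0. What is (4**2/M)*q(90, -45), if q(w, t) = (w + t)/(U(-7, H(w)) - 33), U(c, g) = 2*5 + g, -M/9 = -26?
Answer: -2/13 ≈ -0.15385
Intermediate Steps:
M = 234 (M = -9*(-26) = 234)
H(k) = 3 (H(k) = 3 - 1*0 = 3 + 0 = 3)
U(c, g) = 10 + g
q(w, t) = -t/20 - w/20 (q(w, t) = (w + t)/((10 + 3) - 33) = (t + w)/(13 - 33) = (t + w)/(-20) = (t + w)*(-1/20) = -t/20 - w/20)
(4**2/M)*q(90, -45) = (4**2/234)*(-1/20*(-45) - 1/20*90) = (16*(1/234))*(9/4 - 9/2) = (8/117)*(-9/4) = -2/13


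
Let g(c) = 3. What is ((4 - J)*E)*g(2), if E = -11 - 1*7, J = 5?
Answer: 54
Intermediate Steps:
E = -18 (E = -11 - 7 = -18)
((4 - J)*E)*g(2) = ((4 - 1*5)*(-18))*3 = ((4 - 5)*(-18))*3 = -1*(-18)*3 = 18*3 = 54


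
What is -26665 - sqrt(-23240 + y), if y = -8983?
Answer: -26665 - I*sqrt(32223) ≈ -26665.0 - 179.51*I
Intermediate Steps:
-26665 - sqrt(-23240 + y) = -26665 - sqrt(-23240 - 8983) = -26665 - sqrt(-32223) = -26665 - I*sqrt(32223)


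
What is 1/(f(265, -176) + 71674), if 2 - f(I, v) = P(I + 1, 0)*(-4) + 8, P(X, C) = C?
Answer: 1/71668 ≈ 1.3953e-5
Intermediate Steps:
f(I, v) = -6 (f(I, v) = 2 - (0*(-4) + 8) = 2 - (0 + 8) = 2 - 1*8 = 2 - 8 = -6)
1/(f(265, -176) + 71674) = 1/(-6 + 71674) = 1/71668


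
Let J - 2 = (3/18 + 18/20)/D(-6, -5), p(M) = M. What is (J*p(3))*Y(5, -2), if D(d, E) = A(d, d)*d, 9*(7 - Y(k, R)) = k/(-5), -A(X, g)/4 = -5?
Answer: 28672/675 ≈ 42.477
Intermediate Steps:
A(X, g) = 20 (A(X, g) = -4*(-5) = 20)
Y(k, R) = 7 + k/45 (Y(k, R) = 7 - k/(9*(-5)) = 7 - k*(-1)/(9*5) = 7 - (-1)*k/45 = 7 + k/45)
D(d, E) = 20*d
J = 448/225 (J = 2 + (3/18 + 18/20)/((20*(-6))) = 2 + (3*(1/18) + 18*(1/20))/(-120) = 2 + (1/6 + 9/10)*(-1/120) = 2 + (16/15)*(-1/120) = 2 - 2/225 = 448/225 ≈ 1.9911)
(J*p(3))*Y(5, -2) = ((448/225)*3)*(7 + (1/45)*5) = 448*(7 + 1/9)/75 = (448/75)*(64/9) = 28672/675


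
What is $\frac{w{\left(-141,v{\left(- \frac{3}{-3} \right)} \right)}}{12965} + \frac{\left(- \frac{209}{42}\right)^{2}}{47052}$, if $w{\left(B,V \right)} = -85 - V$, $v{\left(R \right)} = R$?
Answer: $- \frac{6571652443}{1076091473520} \approx -0.006107$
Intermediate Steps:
$\frac{w{\left(-141,v{\left(- \frac{3}{-3} \right)} \right)}}{12965} + \frac{\left(- \frac{209}{42}\right)^{2}}{47052} = \frac{-85 - - \frac{3}{-3}}{12965} + \frac{\left(- \frac{209}{42}\right)^{2}}{47052} = \left(-85 - \left(-3\right) \left(- \frac{1}{3}\right)\right) \frac{1}{12965} + \left(\left(-209\right) \frac{1}{42}\right)^{2} \cdot \frac{1}{47052} = \left(-85 - 1\right) \frac{1}{12965} + \left(- \frac{209}{42}\right)^{2} \cdot \frac{1}{47052} = \left(-85 - 1\right) \frac{1}{12965} + \frac{43681}{1764} \cdot \frac{1}{47052} = \left(-86\right) \frac{1}{12965} + \frac{43681}{82999728} = - \frac{86}{12965} + \frac{43681}{82999728} = - \frac{6571652443}{1076091473520}$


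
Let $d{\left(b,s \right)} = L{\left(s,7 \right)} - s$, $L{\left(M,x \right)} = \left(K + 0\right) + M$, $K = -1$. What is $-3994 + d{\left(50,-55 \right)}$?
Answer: $-3995$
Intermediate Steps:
$L{\left(M,x \right)} = -1 + M$ ($L{\left(M,x \right)} = \left(-1 + 0\right) + M = -1 + M$)
$d{\left(b,s \right)} = -1$ ($d{\left(b,s \right)} = \left(-1 + s\right) - s = -1$)
$-3994 + d{\left(50,-55 \right)} = -3994 - 1 = -3995$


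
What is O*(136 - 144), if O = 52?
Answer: -416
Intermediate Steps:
O*(136 - 144) = 52*(136 - 144) = 52*(-8) = -416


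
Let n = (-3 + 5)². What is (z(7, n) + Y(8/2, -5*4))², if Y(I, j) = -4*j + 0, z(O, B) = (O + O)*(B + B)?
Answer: 36864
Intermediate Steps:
n = 4 (n = 2² = 4)
z(O, B) = 4*B*O (z(O, B) = (2*O)*(2*B) = 4*B*O)
Y(I, j) = -4*j
(z(7, n) + Y(8/2, -5*4))² = (4*4*7 - (-20)*4)² = (112 - 4*(-20))² = (112 + 80)² = 192² = 36864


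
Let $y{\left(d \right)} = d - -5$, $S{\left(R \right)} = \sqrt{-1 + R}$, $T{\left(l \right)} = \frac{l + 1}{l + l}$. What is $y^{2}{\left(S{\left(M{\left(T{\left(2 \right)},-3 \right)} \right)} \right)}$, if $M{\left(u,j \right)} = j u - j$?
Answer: $\frac{\left(10 + i\right)^{2}}{4} \approx 24.75 + 5.0 i$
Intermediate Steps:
$T{\left(l \right)} = \frac{1 + l}{2 l}$
$M{\left(u,j \right)} = - j + j u$
$y{\left(d \right)} = 5 + d$ ($y{\left(d \right)} = d + 5 = 5 + d$)
$y^{2}{\left(S{\left(M{\left(T{\left(2 \right)},-3 \right)} \right)} \right)} = \left(5 + \sqrt{-1 - 3 \left(-1 + \frac{1 + 2}{2 \cdot 2}\right)}\right)^{2} = \left(5 + \sqrt{-1 - 3 \left(-1 + \frac{1}{2} \cdot \frac{1}{2} \cdot 3\right)}\right)^{2} = \left(5 + \sqrt{-1 - 3 \left(-1 + \frac{3}{4}\right)}\right)^{2} = \left(5 + \sqrt{-1 - - \frac{3}{4}}\right)^{2} = \left(5 + \sqrt{-1 + \frac{3}{4}}\right)^{2} = \left(5 + \sqrt{- \frac{1}{4}}\right)^{2} = \left(5 + \frac{i}{2}\right)^{2}$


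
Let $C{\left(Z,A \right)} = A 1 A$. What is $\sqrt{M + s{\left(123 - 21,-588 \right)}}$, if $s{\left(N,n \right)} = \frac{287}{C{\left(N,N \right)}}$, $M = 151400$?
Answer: $\frac{\sqrt{1575165887}}{102} \approx 389.1$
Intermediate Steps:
$C{\left(Z,A \right)} = A^{2}$ ($C{\left(Z,A \right)} = A A = A^{2}$)
$s{\left(N,n \right)} = \frac{287}{N^{2}}$
$\sqrt{M + s{\left(123 - 21,-588 \right)}} = \sqrt{151400 + \frac{287}{\left(123 - 21\right)^{2}}} = \sqrt{151400 + \frac{287}{10404}} = \sqrt{\frac{1575165887}{10404}} = \frac{\sqrt{1575165887}}{102}$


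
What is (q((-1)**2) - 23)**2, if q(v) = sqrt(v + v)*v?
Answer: (23 - sqrt(2))**2 ≈ 465.95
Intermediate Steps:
q(v) = sqrt(2)*v**(3/2) (q(v) = sqrt(2*v)*v = (sqrt(2)*sqrt(v))*v = sqrt(2)*v**(3/2))
(q((-1)**2) - 23)**2 = (sqrt(2)*((-1)**2)**(3/2) - 23)**2 = (sqrt(2)*1**(3/2) - 23)**2 = (sqrt(2)*1 - 23)**2 = (sqrt(2) - 23)**2 = (-23 + sqrt(2))**2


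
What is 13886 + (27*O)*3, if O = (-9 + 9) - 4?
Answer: 13562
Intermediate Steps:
O = -4 (O = 0 - 4 = -4)
13886 + (27*O)*3 = 13886 + (27*(-4))*3 = 13886 - 108*3 = 13886 - 324 = 13562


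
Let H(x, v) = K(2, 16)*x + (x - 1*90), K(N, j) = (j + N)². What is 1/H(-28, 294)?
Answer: -1/9190 ≈ -0.00010881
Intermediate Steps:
K(N, j) = (N + j)²
H(x, v) = -90 + 325*x (H(x, v) = (2 + 16)²*x + (x - 1*90) = 18²*x + (x - 90) = 324*x + (-90 + x) = -90 + 325*x)
1/H(-28, 294) = 1/(-90 + 325*(-28)) = 1/(-90 - 9100) = 1/(-9190) = -1/9190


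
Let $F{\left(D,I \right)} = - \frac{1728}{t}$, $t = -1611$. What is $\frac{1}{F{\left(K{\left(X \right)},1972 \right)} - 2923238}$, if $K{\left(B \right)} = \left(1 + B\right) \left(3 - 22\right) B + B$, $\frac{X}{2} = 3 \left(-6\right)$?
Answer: $- \frac{179}{523259410} \approx -3.4209 \cdot 10^{-7}$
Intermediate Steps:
$X = -36$ ($X = 2 \cdot 3 \left(-6\right) = 2 \left(-18\right) = -36$)
$K{\left(B \right)} = B + B \left(-19 - 19 B\right)$ ($K{\left(B \right)} = \left(1 + B\right) \left(-19\right) B + B = \left(-19 - 19 B\right) B + B = B \left(-19 - 19 B\right) + B = B + B \left(-19 - 19 B\right)$)
$F{\left(D,I \right)} = \frac{192}{179}$ ($F{\left(D,I \right)} = - \frac{1728}{-1611} = \left(-1728\right) \left(- \frac{1}{1611}\right) = \frac{192}{179}$)
$\frac{1}{F{\left(K{\left(X \right)},1972 \right)} - 2923238} = \frac{1}{\frac{192}{179} - 2923238} = \frac{1}{- \frac{523259410}{179}} = - \frac{179}{523259410}$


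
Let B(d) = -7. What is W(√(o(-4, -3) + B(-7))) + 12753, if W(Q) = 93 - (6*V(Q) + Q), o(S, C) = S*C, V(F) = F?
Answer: 12846 - 7*√5 ≈ 12830.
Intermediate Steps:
o(S, C) = C*S
W(Q) = 93 - 7*Q (W(Q) = 93 - (6*Q + Q) = 93 - 7*Q)
W(√(o(-4, -3) + B(-7))) + 12753 = (93 - 7*√(-3*(-4) - 7)) + 12753 = (93 - 7*√(12 - 7)) + 12753 = (93 - 7*√5) + 12753 = 12846 - 7*√5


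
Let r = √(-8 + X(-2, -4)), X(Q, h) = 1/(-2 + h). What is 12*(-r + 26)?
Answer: 312 - 14*I*√6 ≈ 312.0 - 34.293*I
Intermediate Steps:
r = 7*I*√6/6 (r = √(-8 + 1/(-2 - 4)) = √(-8 + 1/(-6)) = √(-8 - ⅙) = √(-49/6) = 7*I*√6/6 ≈ 2.8577*I)
12*(-r + 26) = 12*(-7*I*√6/6 + 26) = 12*(26 - 7*I*√6/6) = 312 - 14*I*√6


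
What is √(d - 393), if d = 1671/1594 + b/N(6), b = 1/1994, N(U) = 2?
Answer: I*√989917993817393/1589218 ≈ 19.798*I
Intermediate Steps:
b = 1/1994 ≈ 0.00050150
d = 3332771/3178436 (d = 1671/1594 + (1/1994)/2 = 1671*(1/1594) + (1/1994)*(½) = 1671/1594 + 1/3988 = 3332771/3178436 ≈ 1.0486)
√(d - 393) = √(3332771/3178436 - 393) = √(-1245792577/3178436) = I*√989917993817393/1589218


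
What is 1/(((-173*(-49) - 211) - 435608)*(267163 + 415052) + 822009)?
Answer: -1/291538300521 ≈ -3.4301e-12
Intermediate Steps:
1/(((-173*(-49) - 211) - 435608)*(267163 + 415052) + 822009) = 1/(((8477 - 211) - 435608)*682215 + 822009) = 1/((8266 - 435608)*682215 + 822009) = 1/(-427342*682215 + 822009) = 1/(-291539122530 + 822009) = 1/(-291538300521) = -1/291538300521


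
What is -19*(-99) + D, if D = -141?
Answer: 1740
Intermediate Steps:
-19*(-99) + D = -19*(-99) - 141 = 1881 - 141 = 1740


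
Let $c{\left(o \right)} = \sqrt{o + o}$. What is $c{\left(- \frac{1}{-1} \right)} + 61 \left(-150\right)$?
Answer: $-9150 + \sqrt{2} \approx -9148.6$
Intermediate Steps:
$c{\left(o \right)} = \sqrt{2} \sqrt{o}$ ($c{\left(o \right)} = \sqrt{2 o} = \sqrt{2} \sqrt{o}$)
$c{\left(- \frac{1}{-1} \right)} + 61 \left(-150\right) = \sqrt{2} \sqrt{- \frac{1}{-1}} + 61 \left(-150\right) = \sqrt{2} \sqrt{\left(-1\right) \left(-1\right)} - 9150 = \sqrt{2} \sqrt{1} - 9150 = \sqrt{2} \cdot 1 - 9150 = \sqrt{2} - 9150 = -9150 + \sqrt{2}$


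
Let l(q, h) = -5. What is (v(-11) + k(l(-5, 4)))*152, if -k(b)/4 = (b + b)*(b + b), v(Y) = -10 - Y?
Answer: -60648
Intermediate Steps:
k(b) = -16*b**2 (k(b) = -4*(b + b)*(b + b) = -4*2*b*2*b = -16*b**2)
(v(-11) + k(l(-5, 4)))*152 = ((-10 - 1*(-11)) - 16*(-5)**2)*152 = ((-10 + 11) - 16*25)*152 = (1 - 400)*152 = -399*152 = -60648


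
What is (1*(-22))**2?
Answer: 484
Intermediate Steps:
(1*(-22))**2 = (-22)**2 = 484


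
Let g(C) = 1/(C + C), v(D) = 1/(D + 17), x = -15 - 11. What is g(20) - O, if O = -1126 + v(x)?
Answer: 405409/360 ≈ 1126.1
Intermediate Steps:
x = -26
v(D) = 1/(17 + D)
g(C) = 1/(2*C)
O = -10135/9 (O = -1126 + 1/(17 - 26) = -1126 + 1/(-9) = -1126 - ⅑ = -10135/9 ≈ -1126.1)
g(20) - O = (½)/20 - 1*(-10135/9) = (½)*(1/20) + 10135/9 = 1/40 + 10135/9 = 405409/360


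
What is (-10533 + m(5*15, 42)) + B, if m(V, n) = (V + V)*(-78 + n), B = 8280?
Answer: -7653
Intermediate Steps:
m(V, n) = 2*V*(-78 + n) (m(V, n) = (2*V)*(-78 + n) = 2*V*(-78 + n))
(-10533 + m(5*15, 42)) + B = (-10533 + 2*(5*15)*(-78 + 42)) + 8280 = (-10533 + 2*75*(-36)) + 8280 = (-10533 - 5400) + 8280 = -15933 + 8280 = -7653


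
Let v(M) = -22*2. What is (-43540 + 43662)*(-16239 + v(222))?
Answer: -1986526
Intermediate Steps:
v(M) = -44
(-43540 + 43662)*(-16239 + v(222)) = (-43540 + 43662)*(-16239 - 44) = 122*(-16283) = -1986526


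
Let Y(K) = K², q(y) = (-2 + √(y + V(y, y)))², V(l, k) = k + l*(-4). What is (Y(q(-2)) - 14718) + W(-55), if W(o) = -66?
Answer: -14784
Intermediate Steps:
V(l, k) = k - 4*l
q(y) = (-2 + √2*√(-y))² (q(y) = (-2 + √(y + (y - 4*y)))² = (-2 + √(y - 3*y))² = (-2 + √(-2*y))² = (-2 + √2*√(-y))²)
(Y(q(-2)) - 14718) + W(-55) = (((-2 + √2*√(-1*(-2)))²)² - 14718) - 66 = (((-2 + √2*√2)²)² - 14718) - 66 = (((-2 + 2)²)² - 14718) - 66 = ((0²)² - 14718) - 66 = (0² - 14718) - 66 = (0 - 14718) - 66 = -14718 - 66 = -14784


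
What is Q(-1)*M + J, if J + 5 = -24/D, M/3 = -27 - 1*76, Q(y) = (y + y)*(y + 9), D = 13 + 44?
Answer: 93833/19 ≈ 4938.6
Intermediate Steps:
D = 57
Q(y) = 2*y*(9 + y) (Q(y) = (2*y)*(9 + y) = 2*y*(9 + y))
M = -309 (M = 3*(-27 - 1*76) = 3*(-27 - 76) = 3*(-103) = -309)
J = -103/19 (J = -5 - 24/57 = -5 - 24*1/57 = -5 - 8/19 = -103/19 ≈ -5.4211)
Q(-1)*M + J = (2*(-1)*(9 - 1))*(-309) - 103/19 = (2*(-1)*8)*(-309) - 103/19 = -16*(-309) - 103/19 = 4944 - 103/19 = 93833/19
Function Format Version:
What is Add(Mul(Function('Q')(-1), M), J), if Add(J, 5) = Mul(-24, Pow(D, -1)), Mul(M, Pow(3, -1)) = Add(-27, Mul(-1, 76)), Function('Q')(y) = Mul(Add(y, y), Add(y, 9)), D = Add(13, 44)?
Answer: Rational(93833, 19) ≈ 4938.6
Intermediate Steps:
D = 57
Function('Q')(y) = Mul(2, y, Add(9, y)) (Function('Q')(y) = Mul(Mul(2, y), Add(9, y)) = Mul(2, y, Add(9, y)))
M = -309 (M = Mul(3, Add(-27, Mul(-1, 76))) = Mul(3, Add(-27, -76)) = Mul(3, -103) = -309)
J = Rational(-103, 19) (J = Add(-5, Mul(-24, Pow(57, -1))) = Add(-5, Mul(-24, Rational(1, 57))) = Add(-5, Rational(-8, 19)) = Rational(-103, 19) ≈ -5.4211)
Add(Mul(Function('Q')(-1), M), J) = Add(Mul(Mul(2, -1, Add(9, -1)), -309), Rational(-103, 19)) = Add(Mul(Mul(2, -1, 8), -309), Rational(-103, 19)) = Add(Mul(-16, -309), Rational(-103, 19)) = Add(4944, Rational(-103, 19)) = Rational(93833, 19)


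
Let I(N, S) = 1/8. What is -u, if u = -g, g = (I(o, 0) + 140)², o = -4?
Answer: 1256641/64 ≈ 19635.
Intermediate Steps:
I(N, S) = ⅛
g = 1256641/64 (g = (⅛ + 140)² = (1121/8)² = 1256641/64 ≈ 19635.)
u = -1256641/64 (u = -1*1256641/64 = -1256641/64 ≈ -19635.)
-u = -1*(-1256641/64) = 1256641/64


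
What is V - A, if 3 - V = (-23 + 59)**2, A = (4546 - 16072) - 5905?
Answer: 16138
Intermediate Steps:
A = -17431 (A = -11526 - 5905 = -17431)
V = -1293 (V = 3 - (-23 + 59)**2 = 3 - 1*36**2 = 3 - 1*1296 = 3 - 1296 = -1293)
V - A = -1293 - 1*(-17431) = -1293 + 17431 = 16138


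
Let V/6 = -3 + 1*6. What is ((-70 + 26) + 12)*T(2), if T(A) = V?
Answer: -576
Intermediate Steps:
V = 18 (V = 6*(-3 + 1*6) = 6*(-3 + 6) = 6*3 = 18)
T(A) = 18
((-70 + 26) + 12)*T(2) = ((-70 + 26) + 12)*18 = (-44 + 12)*18 = -32*18 = -576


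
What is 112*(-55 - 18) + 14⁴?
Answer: 30240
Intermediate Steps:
112*(-55 - 18) + 14⁴ = 112*(-73) + 38416 = -8176 + 38416 = 30240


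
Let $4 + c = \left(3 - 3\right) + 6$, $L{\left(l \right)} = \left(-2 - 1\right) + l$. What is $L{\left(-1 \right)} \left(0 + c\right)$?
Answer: $-8$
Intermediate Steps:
$L{\left(l \right)} = -3 + l$
$c = 2$ ($c = -4 + \left(\left(3 - 3\right) + 6\right) = -4 + \left(0 + 6\right) = -4 + 6 = 2$)
$L{\left(-1 \right)} \left(0 + c\right) = \left(-3 - 1\right) \left(0 + 2\right) = \left(-4\right) 2 = -8$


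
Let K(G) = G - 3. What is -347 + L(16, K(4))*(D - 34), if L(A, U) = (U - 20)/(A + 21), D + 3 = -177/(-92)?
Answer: -1119875/3404 ≈ -328.99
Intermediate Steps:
K(G) = -3 + G
D = -99/92 (D = -3 - 177/(-92) = -3 - 177*(-1/92) = -3 + 177/92 = -99/92 ≈ -1.0761)
L(A, U) = (-20 + U)/(21 + A)
-347 + L(16, K(4))*(D - 34) = -347 + ((-20 + (-3 + 4))/(21 + 16))*(-99/92 - 34) = -347 + ((-20 + 1)/37)*(-3227/92) = -347 + ((1/37)*(-19))*(-3227/92) = -347 - 19/37*(-3227/92) = -347 + 61313/3404 = -1119875/3404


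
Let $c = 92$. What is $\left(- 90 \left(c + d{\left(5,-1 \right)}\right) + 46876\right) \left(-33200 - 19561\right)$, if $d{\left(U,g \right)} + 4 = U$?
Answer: $-2031615066$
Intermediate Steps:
$d{\left(U,g \right)} = -4 + U$
$\left(- 90 \left(c + d{\left(5,-1 \right)}\right) + 46876\right) \left(-33200 - 19561\right) = \left(- 90 \left(92 + \left(-4 + 5\right)\right) + 46876\right) \left(-33200 - 19561\right) = \left(- 90 \left(92 + 1\right) + 46876\right) \left(-52761\right) = \left(\left(-90\right) 93 + 46876\right) \left(-52761\right) = \left(-8370 + 46876\right) \left(-52761\right) = 38506 \left(-52761\right) = -2031615066$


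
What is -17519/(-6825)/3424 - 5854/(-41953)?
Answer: 137535929807/980391266400 ≈ 0.14029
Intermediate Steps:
-17519/(-6825)/3424 - 5854/(-41953) = -17519*(-1/6825)*(1/3424) - 5854*(-1/41953) = (17519/6825)*(1/3424) + 5854/41953 = 17519/23368800 + 5854/41953 = 137535929807/980391266400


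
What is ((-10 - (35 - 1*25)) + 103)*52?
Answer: 4316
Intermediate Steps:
((-10 - (35 - 1*25)) + 103)*52 = ((-10 - (35 - 25)) + 103)*52 = ((-10 - 1*10) + 103)*52 = ((-10 - 10) + 103)*52 = (-20 + 103)*52 = 83*52 = 4316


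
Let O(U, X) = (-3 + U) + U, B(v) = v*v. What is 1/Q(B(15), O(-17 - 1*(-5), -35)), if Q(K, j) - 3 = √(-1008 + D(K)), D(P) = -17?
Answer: 3/1034 - 5*I*√41/1034 ≈ 0.0029014 - 0.030963*I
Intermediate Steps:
B(v) = v²
O(U, X) = -3 + 2*U
Q(K, j) = 3 + 5*I*√41 (Q(K, j) = 3 + √(-1008 - 17) = 3 + √(-1025) = 3 + 5*I*√41)
1/Q(B(15), O(-17 - 1*(-5), -35)) = 1/(3 + 5*I*√41)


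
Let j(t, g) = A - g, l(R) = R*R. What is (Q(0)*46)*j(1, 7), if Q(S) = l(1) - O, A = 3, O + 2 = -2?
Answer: -920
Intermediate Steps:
l(R) = R²
O = -4 (O = -2 - 2 = -4)
Q(S) = 5 (Q(S) = 1² - 1*(-4) = 1 + 4 = 5)
j(t, g) = 3 - g
(Q(0)*46)*j(1, 7) = (5*46)*(3 - 1*7) = 230*(3 - 7) = 230*(-4) = -920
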